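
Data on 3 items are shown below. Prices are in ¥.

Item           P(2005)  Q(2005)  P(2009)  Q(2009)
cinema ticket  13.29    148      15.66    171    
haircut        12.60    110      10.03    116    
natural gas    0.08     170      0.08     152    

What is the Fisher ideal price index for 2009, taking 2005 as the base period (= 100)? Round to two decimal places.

102.44

Laspeyres component (base-period weights):
ΣP(2009)Q(2005) = 15.66×148 + 10.03×110 + 0.08×170 = 2317.68 + 1103.3 + 13.6 = 3434.58
ΣP(2005)Q(2005) = 13.29×148 + 12.60×110 + 0.08×170 = 1966.92 + 1386 + 13.6 = 3366.52
L = 3434.58 / 3366.52 × 100 = 102.0217
Paasche component (current-period weights):
ΣP(2009)Q(2009) = 15.66×171 + 10.03×116 + 0.08×152 = 2677.86 + 1163.48 + 12.16 = 3853.5
ΣP(2005)Q(2009) = 13.29×171 + 12.60×116 + 0.08×152 = 2272.59 + 1461.6 + 12.16 = 3746.35
P = 3853.5 / 3746.35 × 100 = 102.8601
Fisher = √(L × P) = √(102.0217 × 102.8601) = 102.4400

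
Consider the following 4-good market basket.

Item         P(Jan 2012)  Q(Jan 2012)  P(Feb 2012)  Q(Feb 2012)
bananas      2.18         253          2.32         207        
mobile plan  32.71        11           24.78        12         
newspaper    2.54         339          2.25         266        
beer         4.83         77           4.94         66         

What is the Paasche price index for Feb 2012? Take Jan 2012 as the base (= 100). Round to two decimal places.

92.60

Paasche price index uses current-period quantities as weights.
ΣP(Feb 2012)·Q(Feb 2012) = 2.32×207 + 24.78×12 + 2.25×266 + 4.94×66 = 480.24 + 297.36 + 598.5 + 326.04 = 1702.14
ΣP(Jan 2012)·Q(Feb 2012) = 2.18×207 + 32.71×12 + 2.54×266 + 4.83×66 = 451.26 + 392.52 + 675.64 + 318.78 = 1838.2
Index = 1702.14 / 1838.2 × 100 = 92.5982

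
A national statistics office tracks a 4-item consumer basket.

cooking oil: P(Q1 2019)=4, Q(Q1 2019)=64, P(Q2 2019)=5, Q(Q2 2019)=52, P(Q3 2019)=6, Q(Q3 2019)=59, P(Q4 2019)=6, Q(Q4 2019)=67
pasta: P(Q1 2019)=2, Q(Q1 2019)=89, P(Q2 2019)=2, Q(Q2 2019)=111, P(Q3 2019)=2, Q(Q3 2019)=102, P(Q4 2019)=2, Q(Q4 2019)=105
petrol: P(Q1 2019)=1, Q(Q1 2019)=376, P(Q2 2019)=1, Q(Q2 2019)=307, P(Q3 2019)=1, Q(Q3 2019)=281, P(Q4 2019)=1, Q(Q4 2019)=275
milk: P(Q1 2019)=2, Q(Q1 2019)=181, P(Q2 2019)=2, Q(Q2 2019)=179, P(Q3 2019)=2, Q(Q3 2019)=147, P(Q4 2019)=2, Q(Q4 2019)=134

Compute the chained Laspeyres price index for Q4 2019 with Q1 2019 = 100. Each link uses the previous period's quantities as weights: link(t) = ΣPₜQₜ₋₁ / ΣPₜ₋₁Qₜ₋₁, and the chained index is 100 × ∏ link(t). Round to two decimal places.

Link Q1 2019→Q2 2019:
ΣP(Q2 2019)Q(Q1 2019) = 5×64 + 2×89 + 1×376 + 2×181 = 320 + 178 + 376 + 362 = 1236
ΣP(Q1 2019)Q(Q1 2019) = 4×64 + 2×89 + 1×376 + 2×181 = 256 + 178 + 376 + 362 = 1172
link = 1236/1172 = 1.054608
Link Q2 2019→Q3 2019:
ΣP(Q3 2019)Q(Q2 2019) = 6×52 + 2×111 + 1×307 + 2×179 = 312 + 222 + 307 + 358 = 1199
ΣP(Q2 2019)Q(Q2 2019) = 5×52 + 2×111 + 1×307 + 2×179 = 260 + 222 + 307 + 358 = 1147
link = 1199/1147 = 1.045336
Link Q3 2019→Q4 2019:
ΣP(Q4 2019)Q(Q3 2019) = 6×59 + 2×102 + 1×281 + 2×147 = 354 + 204 + 281 + 294 = 1133
ΣP(Q3 2019)Q(Q3 2019) = 6×59 + 2×102 + 1×281 + 2×147 = 354 + 204 + 281 + 294 = 1133
link = 1133/1133 = 1.000000
Chained index = 100 × 1.054608 × 1.045336 × 1.000000 = 110.2419

110.24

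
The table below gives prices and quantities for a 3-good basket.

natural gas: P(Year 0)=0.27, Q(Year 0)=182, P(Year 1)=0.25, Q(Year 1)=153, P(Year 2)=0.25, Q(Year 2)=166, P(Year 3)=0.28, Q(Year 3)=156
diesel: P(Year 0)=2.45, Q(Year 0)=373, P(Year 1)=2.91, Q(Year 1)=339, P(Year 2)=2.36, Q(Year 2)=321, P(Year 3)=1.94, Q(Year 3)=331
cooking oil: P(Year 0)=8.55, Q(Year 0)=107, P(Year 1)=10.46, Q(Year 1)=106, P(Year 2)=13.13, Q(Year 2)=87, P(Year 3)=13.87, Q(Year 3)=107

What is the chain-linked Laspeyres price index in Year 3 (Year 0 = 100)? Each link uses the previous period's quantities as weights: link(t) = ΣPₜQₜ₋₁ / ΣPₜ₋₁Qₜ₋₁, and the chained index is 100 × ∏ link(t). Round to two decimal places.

121.03

Link Year 0→Year 1:
ΣP(Year 1)Q(Year 0) = 0.25×182 + 2.91×373 + 10.46×107 = 45.5 + 1085.43 + 1119.22 = 2250.15
ΣP(Year 0)Q(Year 0) = 0.27×182 + 2.45×373 + 8.55×107 = 49.14 + 913.85 + 914.85 = 1877.84
link = 2250.15/1877.84 = 1.198265
Link Year 1→Year 2:
ΣP(Year 2)Q(Year 1) = 0.25×153 + 2.36×339 + 13.13×106 = 38.25 + 800.04 + 1391.78 = 2230.07
ΣP(Year 1)Q(Year 1) = 0.25×153 + 2.91×339 + 10.46×106 = 38.25 + 986.49 + 1108.76 = 2133.5
link = 2230.07/2133.5 = 1.045264
Link Year 2→Year 3:
ΣP(Year 3)Q(Year 2) = 0.28×166 + 1.94×321 + 13.87×87 = 46.48 + 622.74 + 1206.69 = 1875.91
ΣP(Year 2)Q(Year 2) = 0.25×166 + 2.36×321 + 13.13×87 = 41.5 + 757.56 + 1142.31 = 1941.37
link = 1875.91/1941.37 = 0.966282
Chained index = 100 × 1.198265 × 1.045264 × 0.966282 = 121.0270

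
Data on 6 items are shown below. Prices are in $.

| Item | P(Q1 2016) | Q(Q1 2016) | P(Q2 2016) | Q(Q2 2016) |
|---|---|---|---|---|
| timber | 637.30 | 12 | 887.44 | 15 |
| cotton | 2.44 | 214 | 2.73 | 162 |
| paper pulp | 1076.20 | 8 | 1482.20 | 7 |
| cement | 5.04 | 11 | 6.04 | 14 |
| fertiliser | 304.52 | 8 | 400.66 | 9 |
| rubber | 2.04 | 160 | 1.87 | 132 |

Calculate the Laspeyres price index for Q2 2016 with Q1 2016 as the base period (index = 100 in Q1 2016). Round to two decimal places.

Laspeyres price index uses base-period quantities as weights.
ΣP(Q2 2016)·Q(Q1 2016) = 887.44×12 + 2.73×214 + 1482.20×8 + 6.04×11 + 400.66×8 + 1.87×160 = 10649.28 + 584.22 + 11857.6 + 66.44 + 3205.28 + 299.2 = 26662.02
ΣP(Q1 2016)·Q(Q1 2016) = 637.30×12 + 2.44×214 + 1076.20×8 + 5.04×11 + 304.52×8 + 2.04×160 = 7647.6 + 522.16 + 8609.6 + 55.44 + 2436.16 + 326.4 = 19597.36
Index = 26662.02 / 19597.36 × 100 = 136.0490

136.05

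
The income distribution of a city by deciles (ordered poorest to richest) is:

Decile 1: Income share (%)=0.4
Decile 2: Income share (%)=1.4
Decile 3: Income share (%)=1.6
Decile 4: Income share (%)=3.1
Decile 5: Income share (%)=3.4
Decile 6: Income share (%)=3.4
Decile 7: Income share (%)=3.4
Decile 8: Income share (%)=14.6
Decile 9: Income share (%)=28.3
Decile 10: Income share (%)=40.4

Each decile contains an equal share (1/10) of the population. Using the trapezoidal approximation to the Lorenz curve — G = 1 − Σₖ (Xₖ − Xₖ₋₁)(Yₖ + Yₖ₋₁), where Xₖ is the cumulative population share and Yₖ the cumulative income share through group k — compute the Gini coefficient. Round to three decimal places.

0.614

Cumulative income shares Yₖ: 0.0040, 0.0180, 0.0340, 0.0650, 0.0990, 0.1330, 0.1670, 0.3130, 0.5960, 1.0000
Σ (Xₖ−Xₖ₋₁)(Yₖ+Yₖ₋₁) = (1/10)(0.0040+0.0000) + (1/10)(0.0180+0.0040) + (1/10)(0.0340+0.0180) + (1/10)(0.0650+0.0340) + (1/10)(0.0990+0.0650) + (1/10)(0.1330+0.0990) + (1/10)(0.1670+0.1330) + (1/10)(0.3130+0.1670) + (1/10)(0.5960+0.3130) + (1/10)(1.0000+0.5960)
  = 0.0004 + 0.0022 + 0.0052 + 0.0099 + 0.0164 + 0.0232 + 0.0300 + 0.0480 + 0.0909 + 0.1596 = 0.3858
G = 1 − 0.3858 = 0.6142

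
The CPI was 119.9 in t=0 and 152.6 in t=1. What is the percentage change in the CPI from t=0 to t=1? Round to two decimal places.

Change = (152.6 − 119.9) / 119.9 × 100
       = 32.7 / 119.9 × 100 = 27.2727%

27.27%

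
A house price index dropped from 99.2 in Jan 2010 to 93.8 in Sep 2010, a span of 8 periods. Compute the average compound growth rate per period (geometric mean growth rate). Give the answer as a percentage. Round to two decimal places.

-0.70%

Growth factor = (93.8/99.2)^(1/8) = (0.945565)^(1/8) = 0.993028
Growth rate = 0.993028 − 1 = -0.006972 = -0.6972%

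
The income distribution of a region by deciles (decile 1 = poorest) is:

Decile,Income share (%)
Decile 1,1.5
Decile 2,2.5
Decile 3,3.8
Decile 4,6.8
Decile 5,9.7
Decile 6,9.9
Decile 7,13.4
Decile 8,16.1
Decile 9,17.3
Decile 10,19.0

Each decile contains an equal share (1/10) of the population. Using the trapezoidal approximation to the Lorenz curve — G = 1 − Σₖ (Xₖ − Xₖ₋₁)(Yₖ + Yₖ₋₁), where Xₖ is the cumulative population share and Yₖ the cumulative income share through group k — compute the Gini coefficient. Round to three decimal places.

Cumulative income shares Yₖ: 0.0150, 0.0400, 0.0780, 0.1460, 0.2430, 0.3420, 0.4760, 0.6370, 0.8100, 1.0000
Σ (Xₖ−Xₖ₋₁)(Yₖ+Yₖ₋₁) = (1/10)(0.0150+0.0000) + (1/10)(0.0400+0.0150) + (1/10)(0.0780+0.0400) + (1/10)(0.1460+0.0780) + (1/10)(0.2430+0.1460) + (1/10)(0.3420+0.2430) + (1/10)(0.4760+0.3420) + (1/10)(0.6370+0.4760) + (1/10)(0.8100+0.6370) + (1/10)(1.0000+0.8100)
  = 0.0015 + 0.0055 + 0.0118 + 0.0224 + 0.0389 + 0.0585 + 0.0818 + 0.1113 + 0.1447 + 0.1810 = 0.6574
G = 1 − 0.6574 = 0.3426

0.343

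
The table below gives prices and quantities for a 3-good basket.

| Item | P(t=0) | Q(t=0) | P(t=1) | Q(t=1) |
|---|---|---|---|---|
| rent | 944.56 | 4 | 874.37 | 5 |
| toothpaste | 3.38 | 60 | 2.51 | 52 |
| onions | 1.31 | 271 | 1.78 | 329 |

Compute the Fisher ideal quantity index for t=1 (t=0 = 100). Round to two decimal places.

123.05

Laspeyres component (base-period weights):
ΣP(t=0)Q(t=1) = 944.56×5 + 3.38×52 + 1.31×329 = 4722.8 + 175.76 + 430.99 = 5329.55
ΣP(t=0)Q(t=0) = 944.56×4 + 3.38×60 + 1.31×271 = 3778.24 + 202.8 + 355.01 = 4336.05
L = 5329.55 / 4336.05 × 100 = 122.9126
Paasche component (current-period weights):
ΣP(t=1)Q(t=1) = 874.37×5 + 2.51×52 + 1.78×329 = 4371.85 + 130.52 + 585.62 = 5087.99
ΣP(t=1)Q(t=0) = 874.37×4 + 2.51×60 + 1.78×271 = 3497.48 + 150.6 + 482.38 = 4130.46
P = 5087.99 / 4130.46 × 100 = 123.1822
Fisher = √(L × P) = √(122.9126 × 123.1822) = 123.0473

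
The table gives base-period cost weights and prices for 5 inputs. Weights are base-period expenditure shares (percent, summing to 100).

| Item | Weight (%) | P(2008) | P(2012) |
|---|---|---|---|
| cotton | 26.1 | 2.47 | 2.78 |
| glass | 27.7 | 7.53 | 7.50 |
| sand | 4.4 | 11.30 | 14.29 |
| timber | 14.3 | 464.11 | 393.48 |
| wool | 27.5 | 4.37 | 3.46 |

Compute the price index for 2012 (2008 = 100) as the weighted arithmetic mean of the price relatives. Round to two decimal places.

96.43

cotton: 26.1 × (2.78/2.47) = 26.1 × 1.125506 = 29.3757
glass: 27.7 × (7.50/7.53) = 27.7 × 0.996016 = 27.5896
sand: 4.4 × (14.29/11.30) = 4.4 × 1.264602 = 5.5642
timber: 14.3 × (393.48/464.11) = 14.3 × 0.847816 = 12.1238
wool: 27.5 × (3.46/4.37) = 27.5 × 0.791762 = 21.7735
Index = Σ wᵢ·(p₁ᵢ/p₀ᵢ) = 29.3757 + 27.5896 + 5.5642 + 12.1238 + 21.7735 = 96.4268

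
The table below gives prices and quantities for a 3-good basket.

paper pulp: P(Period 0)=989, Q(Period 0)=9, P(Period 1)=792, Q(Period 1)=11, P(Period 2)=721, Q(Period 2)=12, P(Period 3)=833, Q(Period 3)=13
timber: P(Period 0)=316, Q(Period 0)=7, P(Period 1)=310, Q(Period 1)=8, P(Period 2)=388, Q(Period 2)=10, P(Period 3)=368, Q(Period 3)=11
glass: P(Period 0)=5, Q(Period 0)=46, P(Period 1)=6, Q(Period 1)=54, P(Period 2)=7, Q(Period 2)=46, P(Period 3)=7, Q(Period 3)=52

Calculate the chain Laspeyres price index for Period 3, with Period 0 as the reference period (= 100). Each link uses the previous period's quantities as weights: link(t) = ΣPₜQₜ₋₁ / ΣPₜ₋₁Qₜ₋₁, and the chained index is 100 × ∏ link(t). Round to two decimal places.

Link Period 0→Period 1:
ΣP(Period 1)Q(Period 0) = 792×9 + 310×7 + 6×46 = 7128 + 2170 + 276 = 9574
ΣP(Period 0)Q(Period 0) = 989×9 + 316×7 + 5×46 = 8901 + 2212 + 230 = 11343
link = 9574/11343 = 0.844045
Link Period 1→Period 2:
ΣP(Period 2)Q(Period 1) = 721×11 + 388×8 + 7×54 = 7931 + 3104 + 378 = 11413
ΣP(Period 1)Q(Period 1) = 792×11 + 310×8 + 6×54 = 8712 + 2480 + 324 = 11516
link = 11413/11516 = 0.991056
Link Period 2→Period 3:
ΣP(Period 3)Q(Period 2) = 833×12 + 368×10 + 7×46 = 9996 + 3680 + 322 = 13998
ΣP(Period 2)Q(Period 2) = 721×12 + 388×10 + 7×46 = 8652 + 3880 + 322 = 12854
link = 13998/12854 = 1.089000
Chained index = 100 × 0.844045 × 0.991056 × 1.089000 = 91.0943

91.09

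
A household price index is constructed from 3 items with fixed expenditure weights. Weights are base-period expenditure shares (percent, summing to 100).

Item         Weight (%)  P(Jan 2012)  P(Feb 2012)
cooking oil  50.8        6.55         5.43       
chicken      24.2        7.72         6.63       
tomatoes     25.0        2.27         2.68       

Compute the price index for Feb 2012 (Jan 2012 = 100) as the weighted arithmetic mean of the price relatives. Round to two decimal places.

92.41

cooking oil: 50.8 × (5.43/6.55) = 50.8 × 0.829008 = 42.1136
chicken: 24.2 × (6.63/7.72) = 24.2 × 0.858808 = 20.7832
tomatoes: 25.0 × (2.68/2.27) = 25.0 × 1.180617 = 29.5154
Index = Σ wᵢ·(p₁ᵢ/p₀ᵢ) = 42.1136 + 20.7832 + 29.5154 = 92.4122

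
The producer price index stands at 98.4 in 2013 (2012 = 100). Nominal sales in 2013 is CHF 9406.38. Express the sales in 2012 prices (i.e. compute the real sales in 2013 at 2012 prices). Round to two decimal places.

9559.33

Real = Nominal ÷ (Index/100) = 9406.38 ÷ (98.4/100)
     = 9406.38 ÷ 0.984 = 9559.3293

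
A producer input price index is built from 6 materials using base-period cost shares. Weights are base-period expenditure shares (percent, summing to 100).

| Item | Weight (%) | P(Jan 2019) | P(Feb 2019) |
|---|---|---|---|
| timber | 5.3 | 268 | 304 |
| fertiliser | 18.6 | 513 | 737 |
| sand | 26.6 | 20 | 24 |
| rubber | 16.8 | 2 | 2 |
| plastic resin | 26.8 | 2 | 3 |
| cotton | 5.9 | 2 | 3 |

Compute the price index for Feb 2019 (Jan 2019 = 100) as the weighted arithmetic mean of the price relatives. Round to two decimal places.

130.50

timber: 5.3 × (304/268) = 5.3 × 1.134328 = 6.0119
fertiliser: 18.6 × (737/513) = 18.6 × 1.436647 = 26.7216
sand: 26.6 × (24/20) = 26.6 × 1.200000 = 31.9200
rubber: 16.8 × (2/2) = 16.8 × 1.000000 = 16.8000
plastic resin: 26.8 × (3/2) = 26.8 × 1.500000 = 40.2000
cotton: 5.9 × (3/2) = 5.9 × 1.500000 = 8.8500
Index = Σ wᵢ·(p₁ᵢ/p₀ᵢ) = 6.0119 + 26.7216 + 31.9200 + 16.8000 + 40.2000 + 8.8500 = 130.5036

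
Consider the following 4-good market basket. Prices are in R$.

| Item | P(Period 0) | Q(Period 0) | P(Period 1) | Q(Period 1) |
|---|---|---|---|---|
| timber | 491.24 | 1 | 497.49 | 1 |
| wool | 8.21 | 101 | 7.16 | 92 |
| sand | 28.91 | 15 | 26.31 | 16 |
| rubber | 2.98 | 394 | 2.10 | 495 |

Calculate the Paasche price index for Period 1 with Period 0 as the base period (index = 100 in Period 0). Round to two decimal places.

Paasche price index uses current-period quantities as weights.
ΣP(Period 1)·Q(Period 1) = 497.49×1 + 7.16×92 + 26.31×16 + 2.10×495 = 497.49 + 658.72 + 420.96 + 1039.5 = 2616.67
ΣP(Period 0)·Q(Period 1) = 491.24×1 + 8.21×92 + 28.91×16 + 2.98×495 = 491.24 + 755.32 + 462.56 + 1475.1 = 3184.22
Index = 2616.67 / 3184.22 × 100 = 82.1762

82.18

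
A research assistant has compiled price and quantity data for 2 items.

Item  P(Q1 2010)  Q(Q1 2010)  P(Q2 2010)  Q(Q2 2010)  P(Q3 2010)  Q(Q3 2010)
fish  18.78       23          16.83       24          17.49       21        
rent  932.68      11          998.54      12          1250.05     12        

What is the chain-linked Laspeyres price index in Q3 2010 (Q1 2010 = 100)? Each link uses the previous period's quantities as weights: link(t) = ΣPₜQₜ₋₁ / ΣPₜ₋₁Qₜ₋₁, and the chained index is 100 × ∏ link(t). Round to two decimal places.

132.41

Link Q1 2010→Q2 2010:
ΣP(Q2 2010)Q(Q1 2010) = 16.83×23 + 998.54×11 = 387.09 + 10983.94 = 11371.03
ΣP(Q1 2010)Q(Q1 2010) = 18.78×23 + 932.68×11 = 431.94 + 10259.48 = 10691.42
link = 11371.03/10691.42 = 1.063566
Link Q2 2010→Q3 2010:
ΣP(Q3 2010)Q(Q2 2010) = 17.49×24 + 1250.05×12 = 419.76 + 15000.6 = 15420.36
ΣP(Q2 2010)Q(Q2 2010) = 16.83×24 + 998.54×12 = 403.92 + 11982.48 = 12386.4
link = 15420.36/12386.4 = 1.244943
Chained index = 100 × 1.063566 × 1.244943 = 132.4079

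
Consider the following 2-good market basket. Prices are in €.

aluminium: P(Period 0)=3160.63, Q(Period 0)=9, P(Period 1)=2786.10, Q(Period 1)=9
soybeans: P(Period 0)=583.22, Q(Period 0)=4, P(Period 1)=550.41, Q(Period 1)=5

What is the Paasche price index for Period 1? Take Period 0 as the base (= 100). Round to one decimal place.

88.7

Paasche price index uses current-period quantities as weights.
ΣP(Period 1)·Q(Period 1) = 2786.10×9 + 550.41×5 = 25074.9 + 2752.05 = 27826.95
ΣP(Period 0)·Q(Period 1) = 3160.63×9 + 583.22×5 = 28445.67 + 2916.1 = 31361.77
Index = 27826.95 / 31361.77 × 100 = 88.7289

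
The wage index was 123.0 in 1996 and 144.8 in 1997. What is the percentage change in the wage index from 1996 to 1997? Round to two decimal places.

Change = (144.8 − 123.0) / 123.0 × 100
       = 21.8 / 123.0 × 100 = 17.7236%

17.72%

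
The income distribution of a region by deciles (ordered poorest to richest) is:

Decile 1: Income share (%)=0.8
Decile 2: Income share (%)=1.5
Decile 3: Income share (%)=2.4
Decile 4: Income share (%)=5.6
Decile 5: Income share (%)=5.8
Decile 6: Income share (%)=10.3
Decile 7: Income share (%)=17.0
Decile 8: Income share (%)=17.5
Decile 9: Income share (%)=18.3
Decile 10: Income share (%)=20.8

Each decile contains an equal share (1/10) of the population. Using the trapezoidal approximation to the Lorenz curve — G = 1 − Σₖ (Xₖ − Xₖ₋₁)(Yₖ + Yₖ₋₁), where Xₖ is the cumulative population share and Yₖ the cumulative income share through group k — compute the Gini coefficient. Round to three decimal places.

0.412

Cumulative income shares Yₖ: 0.0080, 0.0230, 0.0470, 0.1030, 0.1610, 0.2640, 0.4340, 0.6090, 0.7920, 1.0000
Σ (Xₖ−Xₖ₋₁)(Yₖ+Yₖ₋₁) = (1/10)(0.0080+0.0000) + (1/10)(0.0230+0.0080) + (1/10)(0.0470+0.0230) + (1/10)(0.1030+0.0470) + (1/10)(0.1610+0.1030) + (1/10)(0.2640+0.1610) + (1/10)(0.4340+0.2640) + (1/10)(0.6090+0.4340) + (1/10)(0.7920+0.6090) + (1/10)(1.0000+0.7920)
  = 0.0008 + 0.0031 + 0.0070 + 0.0150 + 0.0264 + 0.0425 + 0.0698 + 0.1043 + 0.1401 + 0.1792 = 0.5882
G = 1 − 0.5882 = 0.4118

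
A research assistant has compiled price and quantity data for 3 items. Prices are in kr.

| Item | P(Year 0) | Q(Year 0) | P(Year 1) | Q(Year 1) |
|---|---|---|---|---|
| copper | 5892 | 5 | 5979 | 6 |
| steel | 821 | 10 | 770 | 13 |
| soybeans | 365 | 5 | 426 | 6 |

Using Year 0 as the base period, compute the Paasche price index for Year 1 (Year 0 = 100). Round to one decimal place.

Paasche price index uses current-period quantities as weights.
ΣP(Year 1)·Q(Year 1) = 5979×6 + 770×13 + 426×6 = 35874 + 10010 + 2556 = 48440
ΣP(Year 0)·Q(Year 1) = 5892×6 + 821×13 + 365×6 = 35352 + 10673 + 2190 = 48215
Index = 48440 / 48215 × 100 = 100.4667

100.5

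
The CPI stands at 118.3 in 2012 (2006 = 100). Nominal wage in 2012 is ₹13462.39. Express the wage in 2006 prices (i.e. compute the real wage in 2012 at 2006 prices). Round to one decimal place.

Real = Nominal ÷ (Index/100) = 13462.39 ÷ (118.3/100)
     = 13462.39 ÷ 1.183 = 11379.8732

11379.9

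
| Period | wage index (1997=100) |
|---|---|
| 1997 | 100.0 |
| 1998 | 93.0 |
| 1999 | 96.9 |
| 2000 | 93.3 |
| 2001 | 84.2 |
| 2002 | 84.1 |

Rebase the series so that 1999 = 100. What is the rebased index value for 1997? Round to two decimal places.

103.20

Rebased(1997) = 100.0 / 96.9 × 100 = 103.1992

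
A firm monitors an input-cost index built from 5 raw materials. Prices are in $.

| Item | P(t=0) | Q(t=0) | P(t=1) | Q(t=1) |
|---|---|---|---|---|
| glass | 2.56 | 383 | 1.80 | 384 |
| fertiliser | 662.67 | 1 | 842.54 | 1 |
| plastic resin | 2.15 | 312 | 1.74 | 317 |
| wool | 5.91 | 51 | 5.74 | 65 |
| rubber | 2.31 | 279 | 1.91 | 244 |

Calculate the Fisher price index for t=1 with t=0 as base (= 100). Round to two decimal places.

89.13

Laspeyres component (base-period weights):
ΣP(t=1)Q(t=0) = 1.80×383 + 842.54×1 + 1.74×312 + 5.74×51 + 1.91×279 = 689.4 + 842.54 + 542.88 + 292.74 + 532.89 = 2900.45
ΣP(t=0)Q(t=0) = 2.56×383 + 662.67×1 + 2.15×312 + 5.91×51 + 2.31×279 = 980.48 + 662.67 + 670.8 + 301.41 + 644.49 = 3259.85
L = 2900.45 / 3259.85 × 100 = 88.9750
Paasche component (current-period weights):
ΣP(t=1)Q(t=1) = 1.80×384 + 842.54×1 + 1.74×317 + 5.74×65 + 1.91×244 = 691.2 + 842.54 + 551.58 + 373.1 + 466.04 = 2924.46
ΣP(t=0)Q(t=1) = 2.56×384 + 662.67×1 + 2.15×317 + 5.91×65 + 2.31×244 = 983.04 + 662.67 + 681.55 + 384.15 + 563.64 = 3275.05
P = 2924.46 / 3275.05 × 100 = 89.2951
Fisher = √(L × P) = √(88.9750 × 89.2951) = 89.1349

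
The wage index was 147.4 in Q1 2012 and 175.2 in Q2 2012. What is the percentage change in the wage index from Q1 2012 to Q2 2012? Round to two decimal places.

Change = (175.2 − 147.4) / 147.4 × 100
       = 27.8 / 147.4 × 100 = 18.8602%

18.86%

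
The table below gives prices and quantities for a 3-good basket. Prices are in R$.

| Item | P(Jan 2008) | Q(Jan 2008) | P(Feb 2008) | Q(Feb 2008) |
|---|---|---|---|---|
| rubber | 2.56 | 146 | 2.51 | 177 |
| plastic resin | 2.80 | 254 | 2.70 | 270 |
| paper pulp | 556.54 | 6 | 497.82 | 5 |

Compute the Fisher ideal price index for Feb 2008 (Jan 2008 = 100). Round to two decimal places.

91.52

Laspeyres component (base-period weights):
ΣP(Feb 2008)Q(Jan 2008) = 2.51×146 + 2.70×254 + 497.82×6 = 366.46 + 685.8 + 2986.92 = 4039.18
ΣP(Jan 2008)Q(Jan 2008) = 2.56×146 + 2.80×254 + 556.54×6 = 373.76 + 711.2 + 3339.24 = 4424.2
L = 4039.18 / 4424.2 × 100 = 91.2974
Paasche component (current-period weights):
ΣP(Feb 2008)Q(Feb 2008) = 2.51×177 + 2.70×270 + 497.82×5 = 444.27 + 729 + 2489.1 = 3662.37
ΣP(Jan 2008)Q(Feb 2008) = 2.56×177 + 2.80×270 + 556.54×5 = 453.12 + 756 + 2782.7 = 3991.82
P = 3662.37 / 3991.82 × 100 = 91.7469
Fisher = √(L × P) = √(91.2974 × 91.7469) = 91.5219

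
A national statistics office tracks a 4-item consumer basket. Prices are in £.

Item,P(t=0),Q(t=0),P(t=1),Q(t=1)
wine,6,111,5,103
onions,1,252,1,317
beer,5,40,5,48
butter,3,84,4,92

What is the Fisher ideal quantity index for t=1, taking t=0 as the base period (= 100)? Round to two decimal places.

Laspeyres component (base-period weights):
ΣP(t=0)Q(t=1) = 6×103 + 1×317 + 5×48 + 3×92 = 618 + 317 + 240 + 276 = 1451
ΣP(t=0)Q(t=0) = 6×111 + 1×252 + 5×40 + 3×84 = 666 + 252 + 200 + 252 = 1370
L = 1451 / 1370 × 100 = 105.9124
Paasche component (current-period weights):
ΣP(t=1)Q(t=1) = 5×103 + 1×317 + 5×48 + 4×92 = 515 + 317 + 240 + 368 = 1440
ΣP(t=1)Q(t=0) = 5×111 + 1×252 + 5×40 + 4×84 = 555 + 252 + 200 + 336 = 1343
P = 1440 / 1343 × 100 = 107.2226
Fisher = √(L × P) = √(105.9124 × 107.2226) = 106.5655

106.57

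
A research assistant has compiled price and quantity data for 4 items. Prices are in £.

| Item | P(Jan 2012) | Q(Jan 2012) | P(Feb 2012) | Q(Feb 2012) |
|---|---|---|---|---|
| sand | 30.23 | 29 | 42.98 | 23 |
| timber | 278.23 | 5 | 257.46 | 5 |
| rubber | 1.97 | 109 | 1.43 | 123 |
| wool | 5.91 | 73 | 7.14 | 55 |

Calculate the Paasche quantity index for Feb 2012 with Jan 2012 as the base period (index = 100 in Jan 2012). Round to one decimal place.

Paasche quantity index uses current-period prices as weights.
ΣP(Feb 2012)·Q(Feb 2012) = 42.98×23 + 257.46×5 + 1.43×123 + 7.14×55 = 988.54 + 1287.3 + 175.89 + 392.7 = 2844.43
ΣP(Feb 2012)·Q(Jan 2012) = 42.98×29 + 257.46×5 + 1.43×109 + 7.14×73 = 1246.42 + 1287.3 + 155.87 + 521.22 = 3210.81
Index = 2844.43 / 3210.81 × 100 = 88.5892

88.6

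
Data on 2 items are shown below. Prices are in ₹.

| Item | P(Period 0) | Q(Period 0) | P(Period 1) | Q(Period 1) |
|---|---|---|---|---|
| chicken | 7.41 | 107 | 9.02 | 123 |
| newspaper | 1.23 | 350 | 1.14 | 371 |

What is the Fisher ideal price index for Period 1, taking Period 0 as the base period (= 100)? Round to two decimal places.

Laspeyres component (base-period weights):
ΣP(Period 1)Q(Period 0) = 9.02×107 + 1.14×350 = 965.14 + 399 = 1364.14
ΣP(Period 0)Q(Period 0) = 7.41×107 + 1.23×350 = 792.87 + 430.5 = 1223.37
L = 1364.14 / 1223.37 × 100 = 111.5067
Paasche component (current-period weights):
ΣP(Period 1)Q(Period 1) = 9.02×123 + 1.14×371 = 1109.46 + 422.94 = 1532.4
ΣP(Period 0)Q(Period 1) = 7.41×123 + 1.23×371 = 911.43 + 456.33 = 1367.76
P = 1532.4 / 1367.76 × 100 = 112.0372
Fisher = √(L × P) = √(111.5067 × 112.0372) = 111.7717

111.77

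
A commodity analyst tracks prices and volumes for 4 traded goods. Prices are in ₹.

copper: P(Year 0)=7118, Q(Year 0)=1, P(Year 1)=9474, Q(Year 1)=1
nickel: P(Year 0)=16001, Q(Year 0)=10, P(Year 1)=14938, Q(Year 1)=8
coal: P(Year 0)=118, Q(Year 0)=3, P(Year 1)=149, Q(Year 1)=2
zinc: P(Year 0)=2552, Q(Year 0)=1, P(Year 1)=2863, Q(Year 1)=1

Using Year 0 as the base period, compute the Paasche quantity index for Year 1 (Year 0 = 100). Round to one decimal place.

Paasche quantity index uses current-period prices as weights.
ΣP(Year 1)·Q(Year 1) = 9474×1 + 14938×8 + 149×2 + 2863×1 = 9474 + 119504 + 298 + 2863 = 132139
ΣP(Year 1)·Q(Year 0) = 9474×1 + 14938×10 + 149×3 + 2863×1 = 9474 + 149380 + 447 + 2863 = 162164
Index = 132139 / 162164 × 100 = 81.4848

81.5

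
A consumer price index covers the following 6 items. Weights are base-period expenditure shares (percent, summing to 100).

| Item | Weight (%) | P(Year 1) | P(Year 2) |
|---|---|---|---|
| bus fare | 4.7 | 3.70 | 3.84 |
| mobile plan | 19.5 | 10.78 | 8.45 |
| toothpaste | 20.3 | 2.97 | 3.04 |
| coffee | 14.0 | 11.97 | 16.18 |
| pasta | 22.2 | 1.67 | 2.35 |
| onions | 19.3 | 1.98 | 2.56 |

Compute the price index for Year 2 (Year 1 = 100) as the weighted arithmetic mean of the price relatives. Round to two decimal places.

116.06

bus fare: 4.7 × (3.84/3.70) = 4.7 × 1.037838 = 4.8778
mobile plan: 19.5 × (8.45/10.78) = 19.5 × 0.783859 = 15.2853
toothpaste: 20.3 × (3.04/2.97) = 20.3 × 1.023569 = 20.7785
coffee: 14.0 × (16.18/11.97) = 14.0 × 1.351713 = 18.9240
pasta: 22.2 × (2.35/1.67) = 22.2 × 1.407186 = 31.2395
onions: 19.3 × (2.56/1.98) = 19.3 × 1.292929 = 24.9535
Index = Σ wᵢ·(p₁ᵢ/p₀ᵢ) = 4.8778 + 15.2853 + 20.7785 + 18.9240 + 31.2395 + 24.9535 = 116.0586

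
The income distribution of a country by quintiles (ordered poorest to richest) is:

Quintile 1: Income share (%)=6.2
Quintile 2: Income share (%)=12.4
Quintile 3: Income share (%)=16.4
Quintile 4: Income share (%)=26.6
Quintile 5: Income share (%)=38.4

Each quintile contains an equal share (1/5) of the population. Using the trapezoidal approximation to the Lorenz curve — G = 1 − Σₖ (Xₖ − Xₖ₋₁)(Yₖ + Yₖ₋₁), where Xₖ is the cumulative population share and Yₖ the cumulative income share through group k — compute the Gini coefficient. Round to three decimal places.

Cumulative income shares Yₖ: 0.0620, 0.1860, 0.3500, 0.6160, 1.0000
Σ (Xₖ−Xₖ₋₁)(Yₖ+Yₖ₋₁) = (1/5)(0.0620+0.0000) + (1/5)(0.1860+0.0620) + (1/5)(0.3500+0.1860) + (1/5)(0.6160+0.3500) + (1/5)(1.0000+0.6160)
  = 0.0124 + 0.0496 + 0.1072 + 0.1932 + 0.3232 = 0.6856
G = 1 − 0.6856 = 0.3144

0.314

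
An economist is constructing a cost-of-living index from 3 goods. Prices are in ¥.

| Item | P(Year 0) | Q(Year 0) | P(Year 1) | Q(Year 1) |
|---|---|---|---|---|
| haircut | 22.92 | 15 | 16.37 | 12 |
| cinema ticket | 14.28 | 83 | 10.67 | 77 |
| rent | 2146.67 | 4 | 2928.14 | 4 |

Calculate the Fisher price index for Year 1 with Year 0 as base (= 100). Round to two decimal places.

Laspeyres component (base-period weights):
ΣP(Year 1)Q(Year 0) = 16.37×15 + 10.67×83 + 2928.14×4 = 245.55 + 885.61 + 11712.56 = 12843.72
ΣP(Year 0)Q(Year 0) = 22.92×15 + 14.28×83 + 2146.67×4 = 343.8 + 1185.24 + 8586.68 = 10115.72
L = 12843.72 / 10115.72 × 100 = 126.9679
Paasche component (current-period weights):
ΣP(Year 1)Q(Year 1) = 16.37×12 + 10.67×77 + 2928.14×4 = 196.44 + 821.59 + 11712.56 = 12730.59
ΣP(Year 0)Q(Year 1) = 22.92×12 + 14.28×77 + 2146.67×4 = 275.04 + 1099.56 + 8586.68 = 9961.28
P = 12730.59 / 9961.28 × 100 = 127.8007
Fisher = √(L × P) = √(126.9679 × 127.8007) = 127.3837

127.38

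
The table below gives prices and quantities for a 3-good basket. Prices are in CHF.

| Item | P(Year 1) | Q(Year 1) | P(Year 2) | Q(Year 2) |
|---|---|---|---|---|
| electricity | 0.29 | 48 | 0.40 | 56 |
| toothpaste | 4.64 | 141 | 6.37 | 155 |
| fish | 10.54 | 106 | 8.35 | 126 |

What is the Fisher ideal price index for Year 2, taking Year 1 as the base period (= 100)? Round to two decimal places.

Laspeyres component (base-period weights):
ΣP(Year 2)Q(Year 1) = 0.40×48 + 6.37×141 + 8.35×106 = 19.2 + 898.17 + 885.1 = 1802.47
ΣP(Year 1)Q(Year 1) = 0.29×48 + 4.64×141 + 10.54×106 = 13.92 + 654.24 + 1117.24 = 1785.4
L = 1802.47 / 1785.4 × 100 = 100.9561
Paasche component (current-period weights):
ΣP(Year 2)Q(Year 2) = 0.40×56 + 6.37×155 + 8.35×126 = 22.4 + 987.35 + 1052.1 = 2061.85
ΣP(Year 1)Q(Year 2) = 0.29×56 + 4.64×155 + 10.54×126 = 16.24 + 719.2 + 1328.04 = 2063.48
P = 2061.85 / 2063.48 × 100 = 99.9210
Fisher = √(L × P) = √(100.9561 × 99.9210) = 100.4372

100.44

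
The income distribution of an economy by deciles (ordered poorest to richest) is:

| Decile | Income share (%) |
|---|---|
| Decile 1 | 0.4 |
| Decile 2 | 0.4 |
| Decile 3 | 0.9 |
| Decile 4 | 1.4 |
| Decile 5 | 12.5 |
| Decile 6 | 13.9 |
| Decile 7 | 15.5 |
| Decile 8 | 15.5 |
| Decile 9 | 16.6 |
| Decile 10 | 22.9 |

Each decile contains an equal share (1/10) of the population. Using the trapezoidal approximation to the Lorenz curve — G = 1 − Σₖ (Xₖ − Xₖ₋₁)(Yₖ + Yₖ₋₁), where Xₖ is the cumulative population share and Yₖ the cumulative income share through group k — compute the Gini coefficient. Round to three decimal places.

0.433

Cumulative income shares Yₖ: 0.0040, 0.0080, 0.0170, 0.0310, 0.1560, 0.2950, 0.4500, 0.6050, 0.7710, 1.0000
Σ (Xₖ−Xₖ₋₁)(Yₖ+Yₖ₋₁) = (1/10)(0.0040+0.0000) + (1/10)(0.0080+0.0040) + (1/10)(0.0170+0.0080) + (1/10)(0.0310+0.0170) + (1/10)(0.1560+0.0310) + (1/10)(0.2950+0.1560) + (1/10)(0.4500+0.2950) + (1/10)(0.6050+0.4500) + (1/10)(0.7710+0.6050) + (1/10)(1.0000+0.7710)
  = 0.0004 + 0.0012 + 0.0025 + 0.0048 + 0.0187 + 0.0451 + 0.0745 + 0.1055 + 0.1376 + 0.1771 = 0.5674
G = 1 − 0.5674 = 0.4326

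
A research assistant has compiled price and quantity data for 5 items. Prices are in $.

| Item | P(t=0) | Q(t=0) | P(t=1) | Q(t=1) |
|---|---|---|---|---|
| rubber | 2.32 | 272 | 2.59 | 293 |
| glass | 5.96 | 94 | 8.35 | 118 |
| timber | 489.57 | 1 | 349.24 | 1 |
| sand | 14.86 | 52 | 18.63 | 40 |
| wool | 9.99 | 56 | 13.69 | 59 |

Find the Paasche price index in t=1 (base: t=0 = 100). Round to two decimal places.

119.30

Paasche price index uses current-period quantities as weights.
ΣP(t=1)·Q(t=1) = 2.59×293 + 8.35×118 + 349.24×1 + 18.63×40 + 13.69×59 = 758.87 + 985.3 + 349.24 + 745.2 + 807.71 = 3646.32
ΣP(t=0)·Q(t=1) = 2.32×293 + 5.96×118 + 489.57×1 + 14.86×40 + 9.99×59 = 679.76 + 703.28 + 489.57 + 594.4 + 589.41 = 3056.42
Index = 3646.32 / 3056.42 × 100 = 119.3004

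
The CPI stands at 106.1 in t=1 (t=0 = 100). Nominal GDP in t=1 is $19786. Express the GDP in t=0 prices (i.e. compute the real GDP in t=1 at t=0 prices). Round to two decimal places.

18648.44

Real = Nominal ÷ (Index/100) = 19786 ÷ (106.1/100)
     = 19786 ÷ 1.061 = 18648.4449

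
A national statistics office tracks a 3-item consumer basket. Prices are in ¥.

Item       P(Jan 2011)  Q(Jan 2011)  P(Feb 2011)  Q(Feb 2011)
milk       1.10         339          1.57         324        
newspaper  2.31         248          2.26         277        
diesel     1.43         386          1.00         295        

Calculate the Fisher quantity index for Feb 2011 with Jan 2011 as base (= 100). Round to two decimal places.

Laspeyres component (base-period weights):
ΣP(Jan 2011)Q(Feb 2011) = 1.10×324 + 2.31×277 + 1.43×295 = 356.4 + 639.87 + 421.85 = 1418.12
ΣP(Jan 2011)Q(Jan 2011) = 1.10×339 + 2.31×248 + 1.43×386 = 372.9 + 572.88 + 551.98 = 1497.76
L = 1418.12 / 1497.76 × 100 = 94.6827
Paasche component (current-period weights):
ΣP(Feb 2011)Q(Feb 2011) = 1.57×324 + 2.26×277 + 1.00×295 = 508.68 + 626.02 + 295 = 1429.7
ΣP(Feb 2011)Q(Jan 2011) = 1.57×339 + 2.26×248 + 1.00×386 = 532.23 + 560.48 + 386 = 1478.71
P = 1429.7 / 1478.71 × 100 = 96.6856
Fisher = √(L × P) = √(94.6827 × 96.6856) = 95.6789

95.68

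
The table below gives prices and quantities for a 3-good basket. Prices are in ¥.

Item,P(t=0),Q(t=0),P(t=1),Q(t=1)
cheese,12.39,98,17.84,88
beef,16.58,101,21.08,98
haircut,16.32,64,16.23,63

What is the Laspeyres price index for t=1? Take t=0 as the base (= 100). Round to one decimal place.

125.0

Laspeyres price index uses base-period quantities as weights.
ΣP(t=1)·Q(t=0) = 17.84×98 + 21.08×101 + 16.23×64 = 1748.32 + 2129.08 + 1038.72 = 4916.12
ΣP(t=0)·Q(t=0) = 12.39×98 + 16.58×101 + 16.32×64 = 1214.22 + 1674.58 + 1044.48 = 3933.28
Index = 4916.12 / 3933.28 × 100 = 124.9878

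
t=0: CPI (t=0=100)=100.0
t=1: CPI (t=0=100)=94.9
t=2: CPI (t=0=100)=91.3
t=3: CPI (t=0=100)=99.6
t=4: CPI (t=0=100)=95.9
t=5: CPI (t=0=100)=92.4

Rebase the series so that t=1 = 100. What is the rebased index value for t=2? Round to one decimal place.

Rebased(t=2) = 91.3 / 94.9 × 100 = 96.2065

96.2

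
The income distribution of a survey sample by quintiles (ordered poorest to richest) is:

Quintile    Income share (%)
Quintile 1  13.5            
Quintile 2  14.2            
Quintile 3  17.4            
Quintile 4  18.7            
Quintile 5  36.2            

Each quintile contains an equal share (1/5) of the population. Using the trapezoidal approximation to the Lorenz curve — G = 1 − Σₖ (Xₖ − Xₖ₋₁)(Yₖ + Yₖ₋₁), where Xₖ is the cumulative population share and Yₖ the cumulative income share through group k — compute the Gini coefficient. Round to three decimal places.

0.200

Cumulative income shares Yₖ: 0.1350, 0.2770, 0.4510, 0.6380, 1.0000
Σ (Xₖ−Xₖ₋₁)(Yₖ+Yₖ₋₁) = (1/5)(0.1350+0.0000) + (1/5)(0.2770+0.1350) + (1/5)(0.4510+0.2770) + (1/5)(0.6380+0.4510) + (1/5)(1.0000+0.6380)
  = 0.0270 + 0.0824 + 0.1456 + 0.2178 + 0.3276 = 0.8004
G = 1 − 0.8004 = 0.1996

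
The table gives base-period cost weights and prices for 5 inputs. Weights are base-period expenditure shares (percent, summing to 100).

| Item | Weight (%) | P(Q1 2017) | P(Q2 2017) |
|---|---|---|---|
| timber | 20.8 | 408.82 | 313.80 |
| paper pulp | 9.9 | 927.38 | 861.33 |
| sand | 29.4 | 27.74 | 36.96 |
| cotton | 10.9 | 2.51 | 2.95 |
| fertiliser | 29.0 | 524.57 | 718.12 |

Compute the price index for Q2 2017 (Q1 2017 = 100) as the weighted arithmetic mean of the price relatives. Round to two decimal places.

116.84

timber: 20.8 × (313.80/408.82) = 20.8 × 0.767575 = 15.9656
paper pulp: 9.9 × (861.33/927.38) = 9.9 × 0.928778 = 9.1949
sand: 29.4 × (36.96/27.74) = 29.4 × 1.332372 = 39.1717
cotton: 10.9 × (2.95/2.51) = 10.9 × 1.175299 = 12.8108
fertiliser: 29.0 × (718.12/524.57) = 29.0 × 1.368969 = 39.7001
Index = Σ wᵢ·(p₁ᵢ/p₀ᵢ) = 15.9656 + 9.1949 + 39.1717 + 12.8108 + 39.7001 = 116.8431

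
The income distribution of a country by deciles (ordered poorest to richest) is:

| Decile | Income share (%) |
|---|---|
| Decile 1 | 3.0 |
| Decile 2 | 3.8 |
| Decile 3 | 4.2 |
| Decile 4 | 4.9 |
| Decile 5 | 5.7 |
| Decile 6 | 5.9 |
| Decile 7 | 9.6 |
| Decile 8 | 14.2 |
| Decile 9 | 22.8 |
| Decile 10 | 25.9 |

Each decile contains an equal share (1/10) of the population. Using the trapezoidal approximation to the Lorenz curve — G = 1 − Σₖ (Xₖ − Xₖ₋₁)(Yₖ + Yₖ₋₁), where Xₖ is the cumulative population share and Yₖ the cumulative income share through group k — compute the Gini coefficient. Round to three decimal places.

Cumulative income shares Yₖ: 0.0300, 0.0680, 0.1100, 0.1590, 0.2160, 0.2750, 0.3710, 0.5130, 0.7410, 1.0000
Σ (Xₖ−Xₖ₋₁)(Yₖ+Yₖ₋₁) = (1/10)(0.0300+0.0000) + (1/10)(0.0680+0.0300) + (1/10)(0.1100+0.0680) + (1/10)(0.1590+0.1100) + (1/10)(0.2160+0.1590) + (1/10)(0.2750+0.2160) + (1/10)(0.3710+0.2750) + (1/10)(0.5130+0.3710) + (1/10)(0.7410+0.5130) + (1/10)(1.0000+0.7410)
  = 0.0030 + 0.0098 + 0.0178 + 0.0269 + 0.0375 + 0.0491 + 0.0646 + 0.0884 + 0.1254 + 0.1741 = 0.5966
G = 1 − 0.5966 = 0.4034

0.403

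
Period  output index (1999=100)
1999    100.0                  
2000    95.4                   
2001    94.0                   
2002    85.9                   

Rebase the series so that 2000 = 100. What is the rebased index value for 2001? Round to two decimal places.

Rebased(2001) = 94.0 / 95.4 × 100 = 98.5325

98.53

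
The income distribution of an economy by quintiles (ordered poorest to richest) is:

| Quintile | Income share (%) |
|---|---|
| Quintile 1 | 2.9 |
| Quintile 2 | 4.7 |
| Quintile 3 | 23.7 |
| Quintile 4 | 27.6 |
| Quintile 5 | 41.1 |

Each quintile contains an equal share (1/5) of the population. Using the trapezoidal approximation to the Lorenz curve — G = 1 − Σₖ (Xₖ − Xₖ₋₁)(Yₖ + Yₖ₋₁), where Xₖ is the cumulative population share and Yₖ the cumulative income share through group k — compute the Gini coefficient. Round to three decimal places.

Cumulative income shares Yₖ: 0.0290, 0.0760, 0.3130, 0.5890, 1.0000
Σ (Xₖ−Xₖ₋₁)(Yₖ+Yₖ₋₁) = (1/5)(0.0290+0.0000) + (1/5)(0.0760+0.0290) + (1/5)(0.3130+0.0760) + (1/5)(0.5890+0.3130) + (1/5)(1.0000+0.5890)
  = 0.0058 + 0.0210 + 0.0778 + 0.1804 + 0.3178 = 0.6028
G = 1 − 0.6028 = 0.3972

0.397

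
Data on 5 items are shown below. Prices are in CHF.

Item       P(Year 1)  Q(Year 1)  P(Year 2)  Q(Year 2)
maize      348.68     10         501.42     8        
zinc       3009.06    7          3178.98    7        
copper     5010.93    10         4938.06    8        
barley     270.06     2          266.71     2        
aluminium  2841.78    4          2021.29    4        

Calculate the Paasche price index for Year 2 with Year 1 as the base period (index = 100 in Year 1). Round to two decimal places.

98.07

Paasche price index uses current-period quantities as weights.
ΣP(Year 2)·Q(Year 2) = 501.42×8 + 3178.98×7 + 4938.06×8 + 266.71×2 + 2021.29×4 = 4011.36 + 22252.86 + 39504.48 + 533.42 + 8085.16 = 74387.28
ΣP(Year 1)·Q(Year 2) = 348.68×8 + 3009.06×7 + 5010.93×8 + 270.06×2 + 2841.78×4 = 2789.44 + 21063.42 + 40087.44 + 540.12 + 11367.12 = 75847.54
Index = 74387.28 / 75847.54 × 100 = 98.0747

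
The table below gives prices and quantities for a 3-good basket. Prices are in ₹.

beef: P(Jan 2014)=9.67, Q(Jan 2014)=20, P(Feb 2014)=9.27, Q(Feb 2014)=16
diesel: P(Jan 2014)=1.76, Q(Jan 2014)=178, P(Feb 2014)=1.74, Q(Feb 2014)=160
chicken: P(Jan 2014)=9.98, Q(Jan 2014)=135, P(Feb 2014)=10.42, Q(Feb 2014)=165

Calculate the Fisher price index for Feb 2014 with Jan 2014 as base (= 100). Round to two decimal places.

Laspeyres component (base-period weights):
ΣP(Feb 2014)Q(Jan 2014) = 9.27×20 + 1.74×178 + 10.42×135 = 185.4 + 309.72 + 1406.7 = 1901.82
ΣP(Jan 2014)Q(Jan 2014) = 9.67×20 + 1.76×178 + 9.98×135 = 193.4 + 313.28 + 1347.3 = 1853.98
L = 1901.82 / 1853.98 × 100 = 102.5804
Paasche component (current-period weights):
ΣP(Feb 2014)Q(Feb 2014) = 9.27×16 + 1.74×160 + 10.42×165 = 148.32 + 278.4 + 1719.3 = 2146.02
ΣP(Jan 2014)Q(Feb 2014) = 9.67×16 + 1.76×160 + 9.98×165 = 154.72 + 281.6 + 1646.7 = 2083.02
P = 2146.02 / 2083.02 × 100 = 103.0245
Fisher = √(L × P) = √(102.5804 × 103.0245) = 102.8022

102.80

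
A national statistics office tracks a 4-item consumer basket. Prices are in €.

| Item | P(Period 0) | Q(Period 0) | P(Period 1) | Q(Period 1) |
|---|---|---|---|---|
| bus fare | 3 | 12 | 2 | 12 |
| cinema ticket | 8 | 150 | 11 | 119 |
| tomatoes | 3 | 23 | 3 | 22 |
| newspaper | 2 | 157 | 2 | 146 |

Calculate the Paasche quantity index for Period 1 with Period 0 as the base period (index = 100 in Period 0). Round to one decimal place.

82.2

Paasche quantity index uses current-period prices as weights.
ΣP(Period 1)·Q(Period 1) = 2×12 + 11×119 + 3×22 + 2×146 = 24 + 1309 + 66 + 292 = 1691
ΣP(Period 1)·Q(Period 0) = 2×12 + 11×150 + 3×23 + 2×157 = 24 + 1650 + 69 + 314 = 2057
Index = 1691 / 2057 × 100 = 82.2071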